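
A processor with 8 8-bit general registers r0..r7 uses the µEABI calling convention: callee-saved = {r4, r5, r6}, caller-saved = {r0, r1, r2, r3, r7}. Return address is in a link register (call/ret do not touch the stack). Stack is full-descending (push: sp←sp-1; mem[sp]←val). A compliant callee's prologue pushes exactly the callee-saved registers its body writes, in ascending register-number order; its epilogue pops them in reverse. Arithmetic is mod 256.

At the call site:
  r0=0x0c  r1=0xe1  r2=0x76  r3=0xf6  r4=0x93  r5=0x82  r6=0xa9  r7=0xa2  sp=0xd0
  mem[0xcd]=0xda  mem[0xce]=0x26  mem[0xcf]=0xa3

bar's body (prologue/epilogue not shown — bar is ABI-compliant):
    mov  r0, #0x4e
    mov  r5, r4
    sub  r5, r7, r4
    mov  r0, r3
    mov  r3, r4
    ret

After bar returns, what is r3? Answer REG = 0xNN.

prologue: push r5 -> mem[0xcf]=0x82, sp=0xcf
body[0] mov  r0, #0x4e -> r0=0x4e
body[1] mov  r5, r4 -> r5=0x93
body[2] sub  r5, r7, r4 -> r5=0x0f
body[3] mov  r0, r3 -> r0=0xf6
body[4] mov  r3, r4 -> r3=0x93
epilogue: pop r5=0x82, sp=0xd0
r3 is caller-saved -> body value

REG = 0x93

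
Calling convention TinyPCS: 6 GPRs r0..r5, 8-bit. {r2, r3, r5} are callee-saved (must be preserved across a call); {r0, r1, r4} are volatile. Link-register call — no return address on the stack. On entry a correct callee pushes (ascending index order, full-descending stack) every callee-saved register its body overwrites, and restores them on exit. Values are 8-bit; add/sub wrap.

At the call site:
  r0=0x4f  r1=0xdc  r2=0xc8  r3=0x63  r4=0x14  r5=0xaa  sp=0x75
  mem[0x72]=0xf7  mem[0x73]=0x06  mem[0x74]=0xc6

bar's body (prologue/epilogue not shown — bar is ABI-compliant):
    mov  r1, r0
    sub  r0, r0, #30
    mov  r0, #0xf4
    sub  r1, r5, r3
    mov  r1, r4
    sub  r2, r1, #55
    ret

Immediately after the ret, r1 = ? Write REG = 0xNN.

REG = 0x14

prologue: push r2 -> mem[0x74]=0xc8, sp=0x74
body[0] mov  r1, r0 -> r1=0x4f
body[1] sub  r0, r0, #30 -> r0=0x31
body[2] mov  r0, #0xf4 -> r0=0xf4
body[3] sub  r1, r5, r3 -> r1=0x47
body[4] mov  r1, r4 -> r1=0x14
body[5] sub  r2, r1, #55 -> r2=0xdd
epilogue: pop r2=0xc8, sp=0x75
r1 is caller-saved -> body value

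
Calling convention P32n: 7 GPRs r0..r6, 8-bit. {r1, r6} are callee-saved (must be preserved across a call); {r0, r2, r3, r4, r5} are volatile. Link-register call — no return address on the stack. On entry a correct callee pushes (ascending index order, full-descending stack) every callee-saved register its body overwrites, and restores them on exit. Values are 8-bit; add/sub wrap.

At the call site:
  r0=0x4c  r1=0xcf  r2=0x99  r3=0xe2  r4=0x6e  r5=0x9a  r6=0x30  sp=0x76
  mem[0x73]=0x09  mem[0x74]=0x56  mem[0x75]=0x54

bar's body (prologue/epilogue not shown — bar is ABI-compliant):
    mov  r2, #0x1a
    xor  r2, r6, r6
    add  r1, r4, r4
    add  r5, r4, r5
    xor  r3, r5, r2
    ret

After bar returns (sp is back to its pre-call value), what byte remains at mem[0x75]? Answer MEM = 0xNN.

MEM = 0xcf

prologue: push r1 → mem[0x75]=0xcf, sp=0x75
body[0] mov  r2, #0x1a → r2=0x1a
body[1] xor  r2, r6, r6 → r2=0x00
body[2] add  r1, r4, r4 → r1=0xdc
body[3] add  r5, r4, r5 → r5=0x08
body[4] xor  r3, r5, r2 → r3=0x08
epilogue: pop r1=0xcf, sp=0x76
prologue pushed ['r1'] at ['0x75']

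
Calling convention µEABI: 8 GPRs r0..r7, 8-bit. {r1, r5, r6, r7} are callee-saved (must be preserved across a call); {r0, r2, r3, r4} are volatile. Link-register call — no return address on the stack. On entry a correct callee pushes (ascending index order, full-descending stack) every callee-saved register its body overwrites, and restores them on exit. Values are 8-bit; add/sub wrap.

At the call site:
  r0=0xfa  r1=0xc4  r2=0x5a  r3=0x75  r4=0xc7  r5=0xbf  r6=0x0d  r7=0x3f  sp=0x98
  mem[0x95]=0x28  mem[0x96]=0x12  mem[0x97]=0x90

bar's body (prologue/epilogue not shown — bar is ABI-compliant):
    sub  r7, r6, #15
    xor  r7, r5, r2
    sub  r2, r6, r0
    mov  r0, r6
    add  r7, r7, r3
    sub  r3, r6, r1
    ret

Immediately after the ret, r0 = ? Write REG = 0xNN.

REG = 0x0d

prologue: push r7 → mem[0x97]=0x3f, sp=0x97
body[0] sub  r7, r6, #15 → r7=0xfe
body[1] xor  r7, r5, r2 → r7=0xe5
body[2] sub  r2, r6, r0 → r2=0x13
body[3] mov  r0, r6 → r0=0x0d
body[4] add  r7, r7, r3 → r7=0x5a
body[5] sub  r3, r6, r1 → r3=0x49
epilogue: pop r7=0x3f, sp=0x98
r0 is caller-saved → body value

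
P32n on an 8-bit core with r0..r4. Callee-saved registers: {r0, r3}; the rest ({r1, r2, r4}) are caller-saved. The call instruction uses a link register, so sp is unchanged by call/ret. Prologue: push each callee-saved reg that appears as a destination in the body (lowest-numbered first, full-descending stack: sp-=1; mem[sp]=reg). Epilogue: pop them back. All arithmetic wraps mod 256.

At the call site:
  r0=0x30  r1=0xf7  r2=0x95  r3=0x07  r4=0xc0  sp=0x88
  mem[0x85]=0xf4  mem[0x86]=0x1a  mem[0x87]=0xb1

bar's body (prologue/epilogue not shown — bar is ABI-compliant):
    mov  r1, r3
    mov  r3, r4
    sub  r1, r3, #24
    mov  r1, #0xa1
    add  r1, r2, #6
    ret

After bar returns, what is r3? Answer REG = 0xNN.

prologue: push r3 → mem[0x87]=0x07, sp=0x87
body[0] mov  r1, r3 → r1=0x07
body[1] mov  r3, r4 → r3=0xc0
body[2] sub  r1, r3, #24 → r1=0xa8
body[3] mov  r1, #0xa1 → r1=0xa1
body[4] add  r1, r2, #6 → r1=0x9b
epilogue: pop r3=0x07, sp=0x88
r3 is callee-saved → restored

REG = 0x07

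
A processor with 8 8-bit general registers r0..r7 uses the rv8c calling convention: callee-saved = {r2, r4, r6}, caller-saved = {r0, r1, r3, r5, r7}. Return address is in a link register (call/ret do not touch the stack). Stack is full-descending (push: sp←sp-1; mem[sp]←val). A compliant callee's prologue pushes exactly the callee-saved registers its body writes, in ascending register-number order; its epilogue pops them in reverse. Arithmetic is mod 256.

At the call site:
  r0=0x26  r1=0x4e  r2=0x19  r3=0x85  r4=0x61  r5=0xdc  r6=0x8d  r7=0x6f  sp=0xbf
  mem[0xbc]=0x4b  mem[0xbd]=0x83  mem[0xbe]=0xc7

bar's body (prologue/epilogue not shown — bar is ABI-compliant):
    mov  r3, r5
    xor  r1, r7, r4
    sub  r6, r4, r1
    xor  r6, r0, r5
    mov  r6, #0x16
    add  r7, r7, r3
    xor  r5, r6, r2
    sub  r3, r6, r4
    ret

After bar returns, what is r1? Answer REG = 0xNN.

prologue: push r6 → mem[0xbe]=0x8d, sp=0xbe
body[0] mov  r3, r5 → r3=0xdc
body[1] xor  r1, r7, r4 → r1=0x0e
body[2] sub  r6, r4, r1 → r6=0x53
body[3] xor  r6, r0, r5 → r6=0xfa
body[4] mov  r6, #0x16 → r6=0x16
body[5] add  r7, r7, r3 → r7=0x4b
body[6] xor  r5, r6, r2 → r5=0x0f
body[7] sub  r3, r6, r4 → r3=0xb5
epilogue: pop r6=0x8d, sp=0xbf
r1 is caller-saved → body value

REG = 0x0e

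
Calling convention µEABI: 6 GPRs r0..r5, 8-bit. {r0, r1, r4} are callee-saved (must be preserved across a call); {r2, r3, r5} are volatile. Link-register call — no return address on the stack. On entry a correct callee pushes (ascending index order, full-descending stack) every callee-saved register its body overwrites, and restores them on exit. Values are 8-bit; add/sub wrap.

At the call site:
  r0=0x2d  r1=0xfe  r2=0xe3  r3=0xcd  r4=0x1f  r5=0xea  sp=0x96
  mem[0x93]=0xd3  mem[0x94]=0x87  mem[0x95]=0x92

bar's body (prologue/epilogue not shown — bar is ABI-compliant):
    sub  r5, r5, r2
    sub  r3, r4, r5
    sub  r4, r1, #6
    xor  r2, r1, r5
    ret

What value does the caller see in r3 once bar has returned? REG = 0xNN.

prologue: push r4 → mem[0x95]=0x1f, sp=0x95
body[0] sub  r5, r5, r2 → r5=0x07
body[1] sub  r3, r4, r5 → r3=0x18
body[2] sub  r4, r1, #6 → r4=0xf8
body[3] xor  r2, r1, r5 → r2=0xf9
epilogue: pop r4=0x1f, sp=0x96
r3 is caller-saved → body value

REG = 0x18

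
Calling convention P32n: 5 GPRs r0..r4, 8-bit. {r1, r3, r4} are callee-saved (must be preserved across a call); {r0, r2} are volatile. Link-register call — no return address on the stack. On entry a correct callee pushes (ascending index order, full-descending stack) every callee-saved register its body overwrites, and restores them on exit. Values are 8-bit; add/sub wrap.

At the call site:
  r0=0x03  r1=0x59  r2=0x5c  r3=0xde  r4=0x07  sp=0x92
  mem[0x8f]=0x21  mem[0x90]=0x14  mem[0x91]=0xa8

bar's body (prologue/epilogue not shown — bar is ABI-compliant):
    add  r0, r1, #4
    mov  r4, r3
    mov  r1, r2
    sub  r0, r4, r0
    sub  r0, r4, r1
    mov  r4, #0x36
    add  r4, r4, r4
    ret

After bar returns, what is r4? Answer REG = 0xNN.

prologue: push r1 → mem[0x91]=0x59, sp=0x91
prologue: push r4 → mem[0x90]=0x07, sp=0x90
body[0] add  r0, r1, #4 → r0=0x5d
body[1] mov  r4, r3 → r4=0xde
body[2] mov  r1, r2 → r1=0x5c
body[3] sub  r0, r4, r0 → r0=0x81
body[4] sub  r0, r4, r1 → r0=0x82
body[5] mov  r4, #0x36 → r4=0x36
body[6] add  r4, r4, r4 → r4=0x6c
epilogue: pop r4=0x07, sp=0x91
epilogue: pop r1=0x59, sp=0x92
r4 is callee-saved → restored

REG = 0x07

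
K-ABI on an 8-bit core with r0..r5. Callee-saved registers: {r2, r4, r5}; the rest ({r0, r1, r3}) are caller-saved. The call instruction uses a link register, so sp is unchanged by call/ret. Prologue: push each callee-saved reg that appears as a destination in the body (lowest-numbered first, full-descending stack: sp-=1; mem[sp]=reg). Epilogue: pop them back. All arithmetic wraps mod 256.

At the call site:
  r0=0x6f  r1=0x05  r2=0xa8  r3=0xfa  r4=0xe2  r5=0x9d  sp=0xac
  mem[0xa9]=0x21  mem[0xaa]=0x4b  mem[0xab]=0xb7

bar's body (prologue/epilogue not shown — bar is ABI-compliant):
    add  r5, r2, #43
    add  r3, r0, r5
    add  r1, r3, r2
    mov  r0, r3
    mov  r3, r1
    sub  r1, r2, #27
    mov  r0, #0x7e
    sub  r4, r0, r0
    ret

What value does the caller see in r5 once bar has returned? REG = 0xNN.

prologue: push r4 -> mem[0xab]=0xe2, sp=0xab
prologue: push r5 -> mem[0xaa]=0x9d, sp=0xaa
body[0] add  r5, r2, #43 -> r5=0xd3
body[1] add  r3, r0, r5 -> r3=0x42
body[2] add  r1, r3, r2 -> r1=0xea
body[3] mov  r0, r3 -> r0=0x42
body[4] mov  r3, r1 -> r3=0xea
body[5] sub  r1, r2, #27 -> r1=0x8d
body[6] mov  r0, #0x7e -> r0=0x7e
body[7] sub  r4, r0, r0 -> r4=0x00
epilogue: pop r5=0x9d, sp=0xab
epilogue: pop r4=0xe2, sp=0xac
r5 is callee-saved -> restored

REG = 0x9d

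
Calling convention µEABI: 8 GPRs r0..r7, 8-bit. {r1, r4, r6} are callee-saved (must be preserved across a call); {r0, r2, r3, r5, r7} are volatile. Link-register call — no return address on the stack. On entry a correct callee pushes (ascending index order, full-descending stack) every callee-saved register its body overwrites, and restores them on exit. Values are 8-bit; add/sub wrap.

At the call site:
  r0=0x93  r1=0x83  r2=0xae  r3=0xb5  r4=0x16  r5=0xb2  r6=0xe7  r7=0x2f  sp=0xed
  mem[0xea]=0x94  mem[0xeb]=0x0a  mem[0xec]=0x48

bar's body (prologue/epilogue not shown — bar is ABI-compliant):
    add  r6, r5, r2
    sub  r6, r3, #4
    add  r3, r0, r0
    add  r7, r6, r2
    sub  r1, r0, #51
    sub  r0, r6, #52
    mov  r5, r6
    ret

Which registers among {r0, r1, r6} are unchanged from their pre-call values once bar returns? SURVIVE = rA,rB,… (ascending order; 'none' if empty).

prologue: push r1 -> mem[0xec]=0x83, sp=0xec
prologue: push r6 -> mem[0xeb]=0xe7, sp=0xeb
body[0] add  r6, r5, r2 -> r6=0x60
body[1] sub  r6, r3, #4 -> r6=0xb1
body[2] add  r3, r0, r0 -> r3=0x26
body[3] add  r7, r6, r2 -> r7=0x5f
body[4] sub  r1, r0, #51 -> r1=0x60
body[5] sub  r0, r6, #52 -> r0=0x7d
body[6] mov  r5, r6 -> r5=0xb1
epilogue: pop r6=0xe7, sp=0xec
epilogue: pop r1=0x83, sp=0xed
r0: caller-saved, written=True
r1: callee-saved, written=True
r6: callee-saved, written=True

SURVIVE = r1,r6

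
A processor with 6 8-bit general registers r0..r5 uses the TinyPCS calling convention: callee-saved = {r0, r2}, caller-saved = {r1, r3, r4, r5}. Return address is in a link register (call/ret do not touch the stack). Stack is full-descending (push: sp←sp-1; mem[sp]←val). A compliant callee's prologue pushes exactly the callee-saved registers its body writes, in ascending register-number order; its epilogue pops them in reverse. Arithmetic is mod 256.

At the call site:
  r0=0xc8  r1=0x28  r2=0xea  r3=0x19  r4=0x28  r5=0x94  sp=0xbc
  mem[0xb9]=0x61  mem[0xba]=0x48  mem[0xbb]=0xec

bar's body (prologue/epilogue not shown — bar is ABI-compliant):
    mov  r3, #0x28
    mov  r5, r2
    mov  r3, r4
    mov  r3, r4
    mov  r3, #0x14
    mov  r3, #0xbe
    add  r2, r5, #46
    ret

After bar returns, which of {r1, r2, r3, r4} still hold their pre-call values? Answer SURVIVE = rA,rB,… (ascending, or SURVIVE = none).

SURVIVE = r1,r2,r4

prologue: push r2 -> mem[0xbb]=0xea, sp=0xbb
body[0] mov  r3, #0x28 -> r3=0x28
body[1] mov  r5, r2 -> r5=0xea
body[2] mov  r3, r4 -> r3=0x28
body[3] mov  r3, r4 -> r3=0x28
body[4] mov  r3, #0x14 -> r3=0x14
body[5] mov  r3, #0xbe -> r3=0xbe
body[6] add  r2, r5, #46 -> r2=0x18
epilogue: pop r2=0xea, sp=0xbc
r1: caller-saved, written=False
r2: callee-saved, written=True
r3: caller-saved, written=True
r4: caller-saved, written=False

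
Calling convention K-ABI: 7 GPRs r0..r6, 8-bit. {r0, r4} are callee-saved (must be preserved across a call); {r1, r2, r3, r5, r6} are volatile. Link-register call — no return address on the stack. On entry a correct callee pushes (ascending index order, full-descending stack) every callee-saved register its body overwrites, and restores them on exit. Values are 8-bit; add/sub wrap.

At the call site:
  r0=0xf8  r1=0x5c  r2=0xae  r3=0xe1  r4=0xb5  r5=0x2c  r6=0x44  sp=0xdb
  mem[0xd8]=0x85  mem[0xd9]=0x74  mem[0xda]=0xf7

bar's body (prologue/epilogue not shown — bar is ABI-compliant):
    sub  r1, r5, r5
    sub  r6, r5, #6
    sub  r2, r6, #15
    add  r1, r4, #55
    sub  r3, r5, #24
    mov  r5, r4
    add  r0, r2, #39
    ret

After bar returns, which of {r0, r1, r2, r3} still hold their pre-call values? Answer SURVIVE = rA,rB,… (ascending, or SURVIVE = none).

SURVIVE = r0

prologue: push r0 → mem[0xda]=0xf8, sp=0xda
body[0] sub  r1, r5, r5 → r1=0x00
body[1] sub  r6, r5, #6 → r6=0x26
body[2] sub  r2, r6, #15 → r2=0x17
body[3] add  r1, r4, #55 → r1=0xec
body[4] sub  r3, r5, #24 → r3=0x14
body[5] mov  r5, r4 → r5=0xb5
body[6] add  r0, r2, #39 → r0=0x3e
epilogue: pop r0=0xf8, sp=0xdb
r0: callee-saved, written=True
r1: caller-saved, written=True
r2: caller-saved, written=True
r3: caller-saved, written=True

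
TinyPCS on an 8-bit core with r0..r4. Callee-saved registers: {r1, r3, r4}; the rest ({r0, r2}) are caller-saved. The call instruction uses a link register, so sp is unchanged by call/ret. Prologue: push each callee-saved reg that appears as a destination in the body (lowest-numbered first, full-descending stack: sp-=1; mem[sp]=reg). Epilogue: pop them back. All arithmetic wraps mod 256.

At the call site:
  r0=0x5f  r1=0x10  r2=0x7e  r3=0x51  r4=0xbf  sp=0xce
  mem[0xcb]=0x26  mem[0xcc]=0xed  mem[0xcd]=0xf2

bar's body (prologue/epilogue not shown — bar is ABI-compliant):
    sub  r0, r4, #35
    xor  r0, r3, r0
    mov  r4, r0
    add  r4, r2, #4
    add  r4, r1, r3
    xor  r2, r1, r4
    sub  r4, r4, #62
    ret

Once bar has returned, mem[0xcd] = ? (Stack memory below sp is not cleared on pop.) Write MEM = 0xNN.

MEM = 0xbf

prologue: push r4 -> mem[0xcd]=0xbf, sp=0xcd
body[0] sub  r0, r4, #35 -> r0=0x9c
body[1] xor  r0, r3, r0 -> r0=0xcd
body[2] mov  r4, r0 -> r4=0xcd
body[3] add  r4, r2, #4 -> r4=0x82
body[4] add  r4, r1, r3 -> r4=0x61
body[5] xor  r2, r1, r4 -> r2=0x71
body[6] sub  r4, r4, #62 -> r4=0x23
epilogue: pop r4=0xbf, sp=0xce
prologue pushed ['r4'] at ['0xcd']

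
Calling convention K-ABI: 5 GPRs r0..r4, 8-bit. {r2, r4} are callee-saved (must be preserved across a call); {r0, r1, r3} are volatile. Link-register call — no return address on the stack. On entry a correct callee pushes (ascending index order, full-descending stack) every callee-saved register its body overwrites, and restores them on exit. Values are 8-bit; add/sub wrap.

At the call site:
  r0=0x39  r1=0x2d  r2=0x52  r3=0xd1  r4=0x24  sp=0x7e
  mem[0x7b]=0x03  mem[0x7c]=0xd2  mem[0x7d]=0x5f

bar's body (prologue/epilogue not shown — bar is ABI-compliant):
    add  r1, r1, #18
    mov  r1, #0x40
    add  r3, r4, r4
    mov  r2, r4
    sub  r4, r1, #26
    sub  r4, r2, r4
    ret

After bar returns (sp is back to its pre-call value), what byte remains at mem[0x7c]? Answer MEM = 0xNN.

MEM = 0x24

prologue: push r2 → mem[0x7d]=0x52, sp=0x7d
prologue: push r4 → mem[0x7c]=0x24, sp=0x7c
body[0] add  r1, r1, #18 → r1=0x3f
body[1] mov  r1, #0x40 → r1=0x40
body[2] add  r3, r4, r4 → r3=0x48
body[3] mov  r2, r4 → r2=0x24
body[4] sub  r4, r1, #26 → r4=0x26
body[5] sub  r4, r2, r4 → r4=0xfe
epilogue: pop r4=0x24, sp=0x7d
epilogue: pop r2=0x52, sp=0x7e
prologue pushed ['r2', 'r4'] at ['0x7d', '0x7c']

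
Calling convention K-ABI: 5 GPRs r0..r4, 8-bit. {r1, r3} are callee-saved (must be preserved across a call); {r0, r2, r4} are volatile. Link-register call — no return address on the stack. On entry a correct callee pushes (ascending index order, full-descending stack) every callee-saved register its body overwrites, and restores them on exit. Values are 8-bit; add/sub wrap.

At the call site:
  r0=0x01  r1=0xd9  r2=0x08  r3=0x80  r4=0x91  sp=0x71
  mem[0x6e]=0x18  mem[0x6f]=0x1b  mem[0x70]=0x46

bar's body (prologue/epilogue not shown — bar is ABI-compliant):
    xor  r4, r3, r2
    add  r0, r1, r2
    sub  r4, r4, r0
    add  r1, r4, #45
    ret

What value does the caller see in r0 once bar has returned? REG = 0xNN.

REG = 0xe1

prologue: push r1 -> mem[0x70]=0xd9, sp=0x70
body[0] xor  r4, r3, r2 -> r4=0x88
body[1] add  r0, r1, r2 -> r0=0xe1
body[2] sub  r4, r4, r0 -> r4=0xa7
body[3] add  r1, r4, #45 -> r1=0xd4
epilogue: pop r1=0xd9, sp=0x71
r0 is caller-saved -> body value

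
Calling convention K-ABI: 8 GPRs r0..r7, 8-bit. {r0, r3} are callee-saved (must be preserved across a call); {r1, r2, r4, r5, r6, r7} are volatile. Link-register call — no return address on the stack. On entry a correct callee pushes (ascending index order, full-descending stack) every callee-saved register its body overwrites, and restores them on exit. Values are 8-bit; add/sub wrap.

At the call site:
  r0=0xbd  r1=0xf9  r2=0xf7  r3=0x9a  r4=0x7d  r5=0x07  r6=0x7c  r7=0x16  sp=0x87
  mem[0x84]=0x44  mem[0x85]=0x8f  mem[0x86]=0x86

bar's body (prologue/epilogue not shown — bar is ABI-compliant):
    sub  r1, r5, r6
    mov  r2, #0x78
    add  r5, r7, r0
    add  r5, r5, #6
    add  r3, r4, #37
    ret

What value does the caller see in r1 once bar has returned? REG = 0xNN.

prologue: push r3 -> mem[0x86]=0x9a, sp=0x86
body[0] sub  r1, r5, r6 -> r1=0x8b
body[1] mov  r2, #0x78 -> r2=0x78
body[2] add  r5, r7, r0 -> r5=0xd3
body[3] add  r5, r5, #6 -> r5=0xd9
body[4] add  r3, r4, #37 -> r3=0xa2
epilogue: pop r3=0x9a, sp=0x87
r1 is caller-saved -> body value

REG = 0x8b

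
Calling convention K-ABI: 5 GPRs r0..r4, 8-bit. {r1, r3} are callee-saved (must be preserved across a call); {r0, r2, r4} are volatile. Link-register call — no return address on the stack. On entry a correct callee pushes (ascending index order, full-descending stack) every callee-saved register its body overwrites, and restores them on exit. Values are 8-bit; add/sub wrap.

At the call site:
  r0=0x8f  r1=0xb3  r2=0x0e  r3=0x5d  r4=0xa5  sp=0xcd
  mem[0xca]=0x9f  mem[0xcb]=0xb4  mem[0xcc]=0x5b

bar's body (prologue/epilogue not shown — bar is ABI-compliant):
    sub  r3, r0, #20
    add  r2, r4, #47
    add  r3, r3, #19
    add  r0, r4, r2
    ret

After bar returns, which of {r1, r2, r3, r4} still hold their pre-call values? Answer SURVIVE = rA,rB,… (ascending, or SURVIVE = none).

prologue: push r3 -> mem[0xcc]=0x5d, sp=0xcc
body[0] sub  r3, r0, #20 -> r3=0x7b
body[1] add  r2, r4, #47 -> r2=0xd4
body[2] add  r3, r3, #19 -> r3=0x8e
body[3] add  r0, r4, r2 -> r0=0x79
epilogue: pop r3=0x5d, sp=0xcd
r1: callee-saved, written=False
r2: caller-saved, written=True
r3: callee-saved, written=True
r4: caller-saved, written=False

SURVIVE = r1,r3,r4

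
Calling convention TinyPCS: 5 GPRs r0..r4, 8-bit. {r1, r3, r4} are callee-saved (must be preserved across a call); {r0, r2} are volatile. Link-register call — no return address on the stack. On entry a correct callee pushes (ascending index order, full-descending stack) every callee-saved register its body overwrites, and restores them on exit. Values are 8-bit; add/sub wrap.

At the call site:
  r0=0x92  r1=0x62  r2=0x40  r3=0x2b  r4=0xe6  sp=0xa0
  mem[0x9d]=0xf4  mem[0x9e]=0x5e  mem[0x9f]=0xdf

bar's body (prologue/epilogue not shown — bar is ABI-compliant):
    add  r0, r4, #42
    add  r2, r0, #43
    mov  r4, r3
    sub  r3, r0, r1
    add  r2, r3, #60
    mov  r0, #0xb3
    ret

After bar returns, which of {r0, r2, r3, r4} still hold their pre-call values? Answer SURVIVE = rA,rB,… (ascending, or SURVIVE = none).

prologue: push r3 → mem[0x9f]=0x2b, sp=0x9f
prologue: push r4 → mem[0x9e]=0xe6, sp=0x9e
body[0] add  r0, r4, #42 → r0=0x10
body[1] add  r2, r0, #43 → r2=0x3b
body[2] mov  r4, r3 → r4=0x2b
body[3] sub  r3, r0, r1 → r3=0xae
body[4] add  r2, r3, #60 → r2=0xea
body[5] mov  r0, #0xb3 → r0=0xb3
epilogue: pop r4=0xe6, sp=0x9f
epilogue: pop r3=0x2b, sp=0xa0
r0: caller-saved, written=True
r2: caller-saved, written=True
r3: callee-saved, written=True
r4: callee-saved, written=True

SURVIVE = r3,r4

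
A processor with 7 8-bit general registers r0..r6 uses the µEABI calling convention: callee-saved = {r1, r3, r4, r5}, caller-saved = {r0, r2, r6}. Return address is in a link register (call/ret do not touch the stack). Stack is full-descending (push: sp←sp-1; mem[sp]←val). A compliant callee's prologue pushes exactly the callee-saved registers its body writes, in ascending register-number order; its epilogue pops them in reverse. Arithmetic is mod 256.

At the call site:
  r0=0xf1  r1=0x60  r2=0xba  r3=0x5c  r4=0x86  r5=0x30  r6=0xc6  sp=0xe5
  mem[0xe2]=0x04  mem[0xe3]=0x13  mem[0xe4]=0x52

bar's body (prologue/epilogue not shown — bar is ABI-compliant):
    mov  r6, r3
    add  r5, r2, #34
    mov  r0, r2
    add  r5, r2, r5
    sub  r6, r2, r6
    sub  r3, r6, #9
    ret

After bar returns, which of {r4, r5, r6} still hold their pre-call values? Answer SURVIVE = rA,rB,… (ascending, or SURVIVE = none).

prologue: push r3 -> mem[0xe4]=0x5c, sp=0xe4
prologue: push r5 -> mem[0xe3]=0x30, sp=0xe3
body[0] mov  r6, r3 -> r6=0x5c
body[1] add  r5, r2, #34 -> r5=0xdc
body[2] mov  r0, r2 -> r0=0xba
body[3] add  r5, r2, r5 -> r5=0x96
body[4] sub  r6, r2, r6 -> r6=0x5e
body[5] sub  r3, r6, #9 -> r3=0x55
epilogue: pop r5=0x30, sp=0xe4
epilogue: pop r3=0x5c, sp=0xe5
r4: callee-saved, written=False
r5: callee-saved, written=True
r6: caller-saved, written=True

SURVIVE = r4,r5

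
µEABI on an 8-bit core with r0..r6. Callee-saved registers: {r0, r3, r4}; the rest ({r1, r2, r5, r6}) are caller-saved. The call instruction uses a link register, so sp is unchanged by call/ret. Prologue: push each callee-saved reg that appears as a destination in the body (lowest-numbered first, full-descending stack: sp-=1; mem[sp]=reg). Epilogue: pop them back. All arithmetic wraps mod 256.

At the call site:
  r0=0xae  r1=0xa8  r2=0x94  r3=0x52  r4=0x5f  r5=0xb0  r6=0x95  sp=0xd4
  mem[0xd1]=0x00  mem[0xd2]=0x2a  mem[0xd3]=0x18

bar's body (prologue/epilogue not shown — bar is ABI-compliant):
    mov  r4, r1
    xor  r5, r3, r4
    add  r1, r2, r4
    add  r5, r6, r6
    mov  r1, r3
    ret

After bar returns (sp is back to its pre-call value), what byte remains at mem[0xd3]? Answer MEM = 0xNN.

MEM = 0x5f

prologue: push r4 → mem[0xd3]=0x5f, sp=0xd3
body[0] mov  r4, r1 → r4=0xa8
body[1] xor  r5, r3, r4 → r5=0xfa
body[2] add  r1, r2, r4 → r1=0x3c
body[3] add  r5, r6, r6 → r5=0x2a
body[4] mov  r1, r3 → r1=0x52
epilogue: pop r4=0x5f, sp=0xd4
prologue pushed ['r4'] at ['0xd3']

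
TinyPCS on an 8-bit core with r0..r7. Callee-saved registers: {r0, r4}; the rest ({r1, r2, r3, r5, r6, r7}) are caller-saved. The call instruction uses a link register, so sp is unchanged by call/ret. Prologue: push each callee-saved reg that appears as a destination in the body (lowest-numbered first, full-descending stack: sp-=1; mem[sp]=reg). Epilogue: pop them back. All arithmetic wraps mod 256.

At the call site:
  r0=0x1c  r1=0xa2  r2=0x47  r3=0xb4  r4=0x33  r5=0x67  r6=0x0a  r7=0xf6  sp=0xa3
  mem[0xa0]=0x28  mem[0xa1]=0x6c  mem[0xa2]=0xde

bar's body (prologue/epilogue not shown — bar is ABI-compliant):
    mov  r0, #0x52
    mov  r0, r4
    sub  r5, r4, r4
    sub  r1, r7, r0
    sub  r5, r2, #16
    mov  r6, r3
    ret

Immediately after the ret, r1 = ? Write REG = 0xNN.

prologue: push r0 -> mem[0xa2]=0x1c, sp=0xa2
body[0] mov  r0, #0x52 -> r0=0x52
body[1] mov  r0, r4 -> r0=0x33
body[2] sub  r5, r4, r4 -> r5=0x00
body[3] sub  r1, r7, r0 -> r1=0xc3
body[4] sub  r5, r2, #16 -> r5=0x37
body[5] mov  r6, r3 -> r6=0xb4
epilogue: pop r0=0x1c, sp=0xa3
r1 is caller-saved -> body value

REG = 0xc3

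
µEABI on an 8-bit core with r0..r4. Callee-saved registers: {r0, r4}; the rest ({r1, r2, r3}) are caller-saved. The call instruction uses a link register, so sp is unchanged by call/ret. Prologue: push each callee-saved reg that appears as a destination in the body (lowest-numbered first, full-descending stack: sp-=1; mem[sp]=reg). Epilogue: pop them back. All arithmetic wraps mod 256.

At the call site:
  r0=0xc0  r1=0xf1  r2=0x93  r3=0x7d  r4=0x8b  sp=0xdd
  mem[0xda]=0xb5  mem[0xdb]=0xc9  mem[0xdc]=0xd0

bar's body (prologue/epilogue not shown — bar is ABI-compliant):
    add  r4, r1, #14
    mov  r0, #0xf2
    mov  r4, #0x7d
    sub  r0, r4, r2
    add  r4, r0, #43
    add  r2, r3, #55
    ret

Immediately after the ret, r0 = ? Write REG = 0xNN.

REG = 0xc0

prologue: push r0 → mem[0xdc]=0xc0, sp=0xdc
prologue: push r4 → mem[0xdb]=0x8b, sp=0xdb
body[0] add  r4, r1, #14 → r4=0xff
body[1] mov  r0, #0xf2 → r0=0xf2
body[2] mov  r4, #0x7d → r4=0x7d
body[3] sub  r0, r4, r2 → r0=0xea
body[4] add  r4, r0, #43 → r4=0x15
body[5] add  r2, r3, #55 → r2=0xb4
epilogue: pop r4=0x8b, sp=0xdc
epilogue: pop r0=0xc0, sp=0xdd
r0 is callee-saved → restored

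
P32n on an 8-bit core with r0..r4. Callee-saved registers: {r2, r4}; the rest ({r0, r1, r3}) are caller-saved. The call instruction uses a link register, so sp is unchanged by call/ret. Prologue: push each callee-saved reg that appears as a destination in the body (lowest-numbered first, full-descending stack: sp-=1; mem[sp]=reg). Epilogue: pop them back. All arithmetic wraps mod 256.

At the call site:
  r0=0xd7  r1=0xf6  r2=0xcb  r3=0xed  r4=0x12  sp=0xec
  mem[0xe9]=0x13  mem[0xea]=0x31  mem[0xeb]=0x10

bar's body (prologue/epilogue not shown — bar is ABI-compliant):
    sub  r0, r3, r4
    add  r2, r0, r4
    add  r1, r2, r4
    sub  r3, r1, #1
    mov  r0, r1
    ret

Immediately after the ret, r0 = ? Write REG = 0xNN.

prologue: push r2 → mem[0xeb]=0xcb, sp=0xeb
body[0] sub  r0, r3, r4 → r0=0xdb
body[1] add  r2, r0, r4 → r2=0xed
body[2] add  r1, r2, r4 → r1=0xff
body[3] sub  r3, r1, #1 → r3=0xfe
body[4] mov  r0, r1 → r0=0xff
epilogue: pop r2=0xcb, sp=0xec
r0 is caller-saved → body value

REG = 0xff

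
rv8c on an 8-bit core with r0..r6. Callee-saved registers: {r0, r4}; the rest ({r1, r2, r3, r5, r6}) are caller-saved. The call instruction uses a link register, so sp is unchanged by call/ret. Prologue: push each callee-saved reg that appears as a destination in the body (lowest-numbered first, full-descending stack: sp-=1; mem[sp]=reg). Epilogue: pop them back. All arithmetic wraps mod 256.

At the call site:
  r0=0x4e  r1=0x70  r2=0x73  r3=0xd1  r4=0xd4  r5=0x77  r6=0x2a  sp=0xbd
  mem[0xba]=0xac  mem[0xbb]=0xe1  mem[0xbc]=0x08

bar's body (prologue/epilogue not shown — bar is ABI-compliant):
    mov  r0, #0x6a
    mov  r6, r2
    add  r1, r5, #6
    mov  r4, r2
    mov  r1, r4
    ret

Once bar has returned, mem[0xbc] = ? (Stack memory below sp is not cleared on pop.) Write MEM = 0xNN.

prologue: push r0 → mem[0xbc]=0x4e, sp=0xbc
prologue: push r4 → mem[0xbb]=0xd4, sp=0xbb
body[0] mov  r0, #0x6a → r0=0x6a
body[1] mov  r6, r2 → r6=0x73
body[2] add  r1, r5, #6 → r1=0x7d
body[3] mov  r4, r2 → r4=0x73
body[4] mov  r1, r4 → r1=0x73
epilogue: pop r4=0xd4, sp=0xbc
epilogue: pop r0=0x4e, sp=0xbd
prologue pushed ['r0', 'r4'] at ['0xbc', '0xbb']

MEM = 0x4e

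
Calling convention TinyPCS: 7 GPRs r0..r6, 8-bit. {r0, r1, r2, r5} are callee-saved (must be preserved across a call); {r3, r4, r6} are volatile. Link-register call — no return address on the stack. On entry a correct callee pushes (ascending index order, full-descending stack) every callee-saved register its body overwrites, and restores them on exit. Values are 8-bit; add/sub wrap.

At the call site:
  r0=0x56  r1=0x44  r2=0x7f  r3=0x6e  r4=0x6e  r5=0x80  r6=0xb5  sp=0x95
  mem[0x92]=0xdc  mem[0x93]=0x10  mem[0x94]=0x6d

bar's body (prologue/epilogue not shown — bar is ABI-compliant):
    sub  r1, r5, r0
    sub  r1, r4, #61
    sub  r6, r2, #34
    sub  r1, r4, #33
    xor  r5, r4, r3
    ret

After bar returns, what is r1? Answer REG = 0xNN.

REG = 0x44

prologue: push r1 → mem[0x94]=0x44, sp=0x94
prologue: push r5 → mem[0x93]=0x80, sp=0x93
body[0] sub  r1, r5, r0 → r1=0x2a
body[1] sub  r1, r4, #61 → r1=0x31
body[2] sub  r6, r2, #34 → r6=0x5d
body[3] sub  r1, r4, #33 → r1=0x4d
body[4] xor  r5, r4, r3 → r5=0x00
epilogue: pop r5=0x80, sp=0x94
epilogue: pop r1=0x44, sp=0x95
r1 is callee-saved → restored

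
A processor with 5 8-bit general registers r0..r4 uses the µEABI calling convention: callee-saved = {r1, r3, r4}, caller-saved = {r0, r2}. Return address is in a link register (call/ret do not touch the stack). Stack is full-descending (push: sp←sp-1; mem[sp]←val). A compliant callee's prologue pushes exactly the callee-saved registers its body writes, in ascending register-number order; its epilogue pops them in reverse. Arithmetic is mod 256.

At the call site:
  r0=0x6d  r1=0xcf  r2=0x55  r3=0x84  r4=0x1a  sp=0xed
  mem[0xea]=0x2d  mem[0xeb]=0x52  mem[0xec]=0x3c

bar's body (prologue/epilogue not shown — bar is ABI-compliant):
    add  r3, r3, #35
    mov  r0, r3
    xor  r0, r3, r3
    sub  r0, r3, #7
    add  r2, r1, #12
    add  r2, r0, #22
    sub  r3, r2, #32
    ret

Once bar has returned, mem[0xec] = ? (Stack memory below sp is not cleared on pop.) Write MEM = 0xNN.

MEM = 0x84

prologue: push r3 -> mem[0xec]=0x84, sp=0xec
body[0] add  r3, r3, #35 -> r3=0xa7
body[1] mov  r0, r3 -> r0=0xa7
body[2] xor  r0, r3, r3 -> r0=0x00
body[3] sub  r0, r3, #7 -> r0=0xa0
body[4] add  r2, r1, #12 -> r2=0xdb
body[5] add  r2, r0, #22 -> r2=0xb6
body[6] sub  r3, r2, #32 -> r3=0x96
epilogue: pop r3=0x84, sp=0xed
prologue pushed ['r3'] at ['0xec']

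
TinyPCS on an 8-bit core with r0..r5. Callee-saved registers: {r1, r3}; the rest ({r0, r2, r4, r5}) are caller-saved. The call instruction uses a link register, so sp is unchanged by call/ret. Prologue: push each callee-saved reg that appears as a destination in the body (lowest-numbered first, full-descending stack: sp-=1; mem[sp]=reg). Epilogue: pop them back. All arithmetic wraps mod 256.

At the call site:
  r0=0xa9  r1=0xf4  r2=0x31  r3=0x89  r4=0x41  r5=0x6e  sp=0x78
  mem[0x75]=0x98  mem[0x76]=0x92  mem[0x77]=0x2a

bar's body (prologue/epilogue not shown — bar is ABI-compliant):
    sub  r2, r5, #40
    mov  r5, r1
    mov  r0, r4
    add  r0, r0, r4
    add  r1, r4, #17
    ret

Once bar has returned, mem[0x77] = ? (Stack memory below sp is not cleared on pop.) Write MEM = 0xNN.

prologue: push r1 -> mem[0x77]=0xf4, sp=0x77
body[0] sub  r2, r5, #40 -> r2=0x46
body[1] mov  r5, r1 -> r5=0xf4
body[2] mov  r0, r4 -> r0=0x41
body[3] add  r0, r0, r4 -> r0=0x82
body[4] add  r1, r4, #17 -> r1=0x52
epilogue: pop r1=0xf4, sp=0x78
prologue pushed ['r1'] at ['0x77']

MEM = 0xf4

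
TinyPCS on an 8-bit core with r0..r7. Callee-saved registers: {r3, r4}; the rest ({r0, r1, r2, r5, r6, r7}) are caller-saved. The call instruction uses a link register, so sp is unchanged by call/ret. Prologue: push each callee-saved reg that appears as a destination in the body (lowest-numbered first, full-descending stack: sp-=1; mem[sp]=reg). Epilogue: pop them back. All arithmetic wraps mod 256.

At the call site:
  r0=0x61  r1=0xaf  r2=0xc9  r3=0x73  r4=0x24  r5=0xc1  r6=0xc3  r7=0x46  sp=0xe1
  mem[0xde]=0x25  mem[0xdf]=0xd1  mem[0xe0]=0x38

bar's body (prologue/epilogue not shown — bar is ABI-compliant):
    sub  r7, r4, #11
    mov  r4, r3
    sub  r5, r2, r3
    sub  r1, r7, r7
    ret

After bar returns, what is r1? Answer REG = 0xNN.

REG = 0x00

prologue: push r4 → mem[0xe0]=0x24, sp=0xe0
body[0] sub  r7, r4, #11 → r7=0x19
body[1] mov  r4, r3 → r4=0x73
body[2] sub  r5, r2, r3 → r5=0x56
body[3] sub  r1, r7, r7 → r1=0x00
epilogue: pop r4=0x24, sp=0xe1
r1 is caller-saved → body value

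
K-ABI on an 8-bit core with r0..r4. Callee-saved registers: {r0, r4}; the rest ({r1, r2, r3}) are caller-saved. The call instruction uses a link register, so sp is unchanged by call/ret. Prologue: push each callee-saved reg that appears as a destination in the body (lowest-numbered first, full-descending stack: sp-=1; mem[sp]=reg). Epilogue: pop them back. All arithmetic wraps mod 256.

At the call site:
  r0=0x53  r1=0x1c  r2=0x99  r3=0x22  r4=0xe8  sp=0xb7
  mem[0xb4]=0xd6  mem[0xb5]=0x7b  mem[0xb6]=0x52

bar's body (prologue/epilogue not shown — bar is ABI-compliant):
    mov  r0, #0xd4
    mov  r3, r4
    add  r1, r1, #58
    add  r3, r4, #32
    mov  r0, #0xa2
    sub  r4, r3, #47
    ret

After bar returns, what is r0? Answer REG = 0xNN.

REG = 0x53

prologue: push r0 -> mem[0xb6]=0x53, sp=0xb6
prologue: push r4 -> mem[0xb5]=0xe8, sp=0xb5
body[0] mov  r0, #0xd4 -> r0=0xd4
body[1] mov  r3, r4 -> r3=0xe8
body[2] add  r1, r1, #58 -> r1=0x56
body[3] add  r3, r4, #32 -> r3=0x08
body[4] mov  r0, #0xa2 -> r0=0xa2
body[5] sub  r4, r3, #47 -> r4=0xd9
epilogue: pop r4=0xe8, sp=0xb6
epilogue: pop r0=0x53, sp=0xb7
r0 is callee-saved -> restored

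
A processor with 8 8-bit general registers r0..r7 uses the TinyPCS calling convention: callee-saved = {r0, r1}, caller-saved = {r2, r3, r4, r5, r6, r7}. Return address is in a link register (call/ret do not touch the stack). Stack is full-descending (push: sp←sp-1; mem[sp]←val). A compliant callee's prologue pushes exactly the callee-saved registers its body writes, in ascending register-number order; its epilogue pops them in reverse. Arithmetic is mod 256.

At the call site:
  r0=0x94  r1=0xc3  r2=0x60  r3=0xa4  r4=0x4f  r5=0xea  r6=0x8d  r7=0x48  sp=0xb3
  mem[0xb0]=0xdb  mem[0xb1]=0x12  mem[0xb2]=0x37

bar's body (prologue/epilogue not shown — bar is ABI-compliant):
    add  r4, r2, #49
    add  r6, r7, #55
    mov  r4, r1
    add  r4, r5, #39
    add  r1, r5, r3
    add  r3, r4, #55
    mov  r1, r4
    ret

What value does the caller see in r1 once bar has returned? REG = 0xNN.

REG = 0xc3

prologue: push r1 -> mem[0xb2]=0xc3, sp=0xb2
body[0] add  r4, r2, #49 -> r4=0x91
body[1] add  r6, r7, #55 -> r6=0x7f
body[2] mov  r4, r1 -> r4=0xc3
body[3] add  r4, r5, #39 -> r4=0x11
body[4] add  r1, r5, r3 -> r1=0x8e
body[5] add  r3, r4, #55 -> r3=0x48
body[6] mov  r1, r4 -> r1=0x11
epilogue: pop r1=0xc3, sp=0xb3
r1 is callee-saved -> restored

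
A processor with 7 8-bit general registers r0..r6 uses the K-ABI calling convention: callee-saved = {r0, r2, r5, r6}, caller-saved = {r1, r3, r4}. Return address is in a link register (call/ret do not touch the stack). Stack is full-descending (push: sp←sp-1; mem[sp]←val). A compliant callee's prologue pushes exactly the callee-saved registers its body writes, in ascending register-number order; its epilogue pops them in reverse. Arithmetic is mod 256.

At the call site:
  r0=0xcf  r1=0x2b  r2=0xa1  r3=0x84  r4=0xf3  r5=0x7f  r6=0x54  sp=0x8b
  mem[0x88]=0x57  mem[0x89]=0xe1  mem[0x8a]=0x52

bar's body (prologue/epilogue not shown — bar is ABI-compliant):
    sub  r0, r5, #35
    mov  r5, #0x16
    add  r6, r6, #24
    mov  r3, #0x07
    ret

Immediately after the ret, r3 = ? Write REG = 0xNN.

prologue: push r0 -> mem[0x8a]=0xcf, sp=0x8a
prologue: push r5 -> mem[0x89]=0x7f, sp=0x89
prologue: push r6 -> mem[0x88]=0x54, sp=0x88
body[0] sub  r0, r5, #35 -> r0=0x5c
body[1] mov  r5, #0x16 -> r5=0x16
body[2] add  r6, r6, #24 -> r6=0x6c
body[3] mov  r3, #0x07 -> r3=0x07
epilogue: pop r6=0x54, sp=0x89
epilogue: pop r5=0x7f, sp=0x8a
epilogue: pop r0=0xcf, sp=0x8b
r3 is caller-saved -> body value

REG = 0x07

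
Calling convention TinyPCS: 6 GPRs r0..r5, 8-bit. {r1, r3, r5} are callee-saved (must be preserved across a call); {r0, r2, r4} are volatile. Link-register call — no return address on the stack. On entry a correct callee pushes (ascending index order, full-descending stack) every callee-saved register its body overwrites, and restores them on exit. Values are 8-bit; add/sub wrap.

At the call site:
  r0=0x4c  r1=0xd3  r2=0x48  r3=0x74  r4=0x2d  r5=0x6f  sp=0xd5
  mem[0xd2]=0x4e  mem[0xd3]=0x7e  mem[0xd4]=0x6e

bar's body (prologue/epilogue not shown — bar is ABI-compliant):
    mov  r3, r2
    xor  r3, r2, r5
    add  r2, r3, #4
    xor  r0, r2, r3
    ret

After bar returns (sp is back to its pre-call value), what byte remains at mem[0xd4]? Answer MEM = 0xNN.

MEM = 0x74

prologue: push r3 -> mem[0xd4]=0x74, sp=0xd4
body[0] mov  r3, r2 -> r3=0x48
body[1] xor  r3, r2, r5 -> r3=0x27
body[2] add  r2, r3, #4 -> r2=0x2b
body[3] xor  r0, r2, r3 -> r0=0x0c
epilogue: pop r3=0x74, sp=0xd5
prologue pushed ['r3'] at ['0xd4']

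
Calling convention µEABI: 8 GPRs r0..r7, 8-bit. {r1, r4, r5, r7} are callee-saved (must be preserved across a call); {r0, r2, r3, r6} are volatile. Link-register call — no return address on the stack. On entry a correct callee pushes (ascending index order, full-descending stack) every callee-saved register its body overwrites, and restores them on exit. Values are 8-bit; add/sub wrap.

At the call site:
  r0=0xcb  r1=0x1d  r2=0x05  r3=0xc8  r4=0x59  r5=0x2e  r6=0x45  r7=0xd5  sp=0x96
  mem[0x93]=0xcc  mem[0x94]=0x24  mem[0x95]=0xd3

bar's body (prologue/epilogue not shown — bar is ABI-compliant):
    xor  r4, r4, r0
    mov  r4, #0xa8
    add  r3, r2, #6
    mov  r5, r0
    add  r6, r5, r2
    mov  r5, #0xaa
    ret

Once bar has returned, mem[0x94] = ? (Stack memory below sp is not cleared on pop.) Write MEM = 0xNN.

prologue: push r4 → mem[0x95]=0x59, sp=0x95
prologue: push r5 → mem[0x94]=0x2e, sp=0x94
body[0] xor  r4, r4, r0 → r4=0x92
body[1] mov  r4, #0xa8 → r4=0xa8
body[2] add  r3, r2, #6 → r3=0x0b
body[3] mov  r5, r0 → r5=0xcb
body[4] add  r6, r5, r2 → r6=0xd0
body[5] mov  r5, #0xaa → r5=0xaa
epilogue: pop r5=0x2e, sp=0x95
epilogue: pop r4=0x59, sp=0x96
prologue pushed ['r4', 'r5'] at ['0x95', '0x94']

MEM = 0x2e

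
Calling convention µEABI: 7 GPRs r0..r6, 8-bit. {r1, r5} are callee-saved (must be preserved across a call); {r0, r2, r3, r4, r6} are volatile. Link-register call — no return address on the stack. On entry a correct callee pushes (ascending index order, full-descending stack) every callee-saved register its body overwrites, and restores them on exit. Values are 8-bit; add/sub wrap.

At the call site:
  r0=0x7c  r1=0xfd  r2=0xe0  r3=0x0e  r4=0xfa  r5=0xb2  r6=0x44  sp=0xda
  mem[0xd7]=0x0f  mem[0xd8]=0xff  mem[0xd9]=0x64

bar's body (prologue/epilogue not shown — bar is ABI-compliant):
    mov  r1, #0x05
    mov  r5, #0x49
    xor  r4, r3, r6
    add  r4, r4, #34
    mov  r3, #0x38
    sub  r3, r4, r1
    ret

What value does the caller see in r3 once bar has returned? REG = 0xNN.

REG = 0x67

prologue: push r1 → mem[0xd9]=0xfd, sp=0xd9
prologue: push r5 → mem[0xd8]=0xb2, sp=0xd8
body[0] mov  r1, #0x05 → r1=0x05
body[1] mov  r5, #0x49 → r5=0x49
body[2] xor  r4, r3, r6 → r4=0x4a
body[3] add  r4, r4, #34 → r4=0x6c
body[4] mov  r3, #0x38 → r3=0x38
body[5] sub  r3, r4, r1 → r3=0x67
epilogue: pop r5=0xb2, sp=0xd9
epilogue: pop r1=0xfd, sp=0xda
r3 is caller-saved → body value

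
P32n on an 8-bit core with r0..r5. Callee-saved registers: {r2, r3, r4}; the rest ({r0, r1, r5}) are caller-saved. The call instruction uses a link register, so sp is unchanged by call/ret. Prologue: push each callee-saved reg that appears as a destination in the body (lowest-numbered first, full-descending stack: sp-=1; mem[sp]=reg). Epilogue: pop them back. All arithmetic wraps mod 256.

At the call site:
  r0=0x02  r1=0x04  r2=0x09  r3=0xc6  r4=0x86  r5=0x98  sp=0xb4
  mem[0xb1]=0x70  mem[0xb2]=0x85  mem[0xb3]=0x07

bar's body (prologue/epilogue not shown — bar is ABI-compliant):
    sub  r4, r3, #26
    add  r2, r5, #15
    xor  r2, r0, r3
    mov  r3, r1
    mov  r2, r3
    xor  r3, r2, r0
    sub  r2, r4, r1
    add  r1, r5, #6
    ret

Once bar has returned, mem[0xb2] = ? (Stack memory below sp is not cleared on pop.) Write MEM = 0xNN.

MEM = 0xc6

prologue: push r2 -> mem[0xb3]=0x09, sp=0xb3
prologue: push r3 -> mem[0xb2]=0xc6, sp=0xb2
prologue: push r4 -> mem[0xb1]=0x86, sp=0xb1
body[0] sub  r4, r3, #26 -> r4=0xac
body[1] add  r2, r5, #15 -> r2=0xa7
body[2] xor  r2, r0, r3 -> r2=0xc4
body[3] mov  r3, r1 -> r3=0x04
body[4] mov  r2, r3 -> r2=0x04
body[5] xor  r3, r2, r0 -> r3=0x06
body[6] sub  r2, r4, r1 -> r2=0xa8
body[7] add  r1, r5, #6 -> r1=0x9e
epilogue: pop r4=0x86, sp=0xb2
epilogue: pop r3=0xc6, sp=0xb3
epilogue: pop r2=0x09, sp=0xb4
prologue pushed ['r2', 'r3', 'r4'] at ['0xb3', '0xb2', '0xb1']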